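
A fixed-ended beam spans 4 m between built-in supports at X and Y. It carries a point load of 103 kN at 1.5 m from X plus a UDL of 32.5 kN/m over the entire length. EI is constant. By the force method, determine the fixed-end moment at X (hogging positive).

Take the two fixed-end moments M_X, M_Y as redundants; the released structure is the simple span XY.
End rotations of the released simple span under the applied load (×1/EI):
  at X: point load 103 at a = 1.5: Pab(L + b)/(6LEI) = 104.6/EI
  at Y: point load 103 at a = 1.5: Pab(L + a)/(6LEI) = 88.52/EI
  at X: UDL 32.5: wL³/(24EI) = 86.67/EI
  at Y: UDL 32.5: wL³/(24EI) = 86.67/EI
  θ_X0 = 191.3/EI,  θ_Y0 = 175.2/EI
Flexibility coefficients: a unit moment at one end gives L/(3EI) there and L/(6EI) at the far end, so f₁₁ = f₂₂ = 1.333/EI and f₁₂ = f₂₁ = 0.6667/EI.
Compatibility — zero rotation at each built-in end:
  1.333 M_X + 0.6667 M_Y = 191.3
  0.6667 M_X + 1.333 M_Y = 175.2
Solving the pair gives M_X = 103.7 kN·m and M_Y = 79.54 kN·m (hogging).

M_X = 103.7 kN·m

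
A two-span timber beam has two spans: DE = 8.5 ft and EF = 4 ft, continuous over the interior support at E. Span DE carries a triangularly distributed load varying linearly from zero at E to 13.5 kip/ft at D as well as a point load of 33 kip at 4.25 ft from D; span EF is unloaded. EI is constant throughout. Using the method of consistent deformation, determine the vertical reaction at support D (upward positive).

Release continuity at E by inserting a hinge; the redundant is the internal moment M_E. The primary structure is two simply-supported spans DE and EF.
Discontinuity in slope at E on the released structure — sum the simple-span end rotations:
  span DE: triangular load, peak 13.5: 7w₀L³/(360EI) = 161.2/EI
  span DE: point load 33 at a = 4.25: Pab(L + a)/(6LEI) = 149/EI
  relative rotation θ_0 = (310.2 + 0)/EI = 310.2/EI
A unit hogging moment at E produces rotation L₁/(3EI) + L₂/(3EI) = 4.167/EI.
Compatibility: M_E·(L₁+L₂)/(3EI) = θ_0, giving M_E = 74.45 kip·ft (hogging).
Span DE, ΣM about D with M_E applied at E: R_E^{DE}·8.5 = 302.8 + 74.45, so R_E^{DE} = 44.38 kip and R_D = 90.38 − 44.38 = 45.99 kip.

R_D = 45.99 kip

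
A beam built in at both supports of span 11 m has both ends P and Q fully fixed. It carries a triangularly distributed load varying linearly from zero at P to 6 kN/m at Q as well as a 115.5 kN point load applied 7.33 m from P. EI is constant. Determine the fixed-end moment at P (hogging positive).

M_P = 118.4 kN·m

Take the two fixed-end moments M_P, M_Q as redundants; the released structure is the simple span PQ.
On the primary (simply-supported) span, the end slopes from the loading are:
  at P: triangular load, peak 6: 7w₀L³/(360EI) = 155.3/EI
  at Q: triangular load, peak 6: w₀L³/(45EI) = 177.5/EI
  at P: point load 115.5 at a = 7.33: Pab(L + b)/(6LEI) = 690.6/EI
  at Q: point load 115.5 at a = 7.33: Pab(L + a)/(6LEI) = 862.9/EI
  θ_P0 = 845.9/EI,  θ_Q0 = 1040/EI
Flexibility coefficients: a unit moment at one end gives L/(3EI) there and L/(6EI) at the far end, so f₁₁ = f₂₂ = 3.667/EI and f₁₂ = f₂₁ = 1.833/EI.
Compatibility — zero rotation at each built-in end:
  3.667 M_P + 1.833 M_Q = 845.9
  1.833 M_P + 3.667 M_Q = 1040
Solving the pair gives M_P = 118.4 kN·m and M_Q = 224.5 kN·m (hogging).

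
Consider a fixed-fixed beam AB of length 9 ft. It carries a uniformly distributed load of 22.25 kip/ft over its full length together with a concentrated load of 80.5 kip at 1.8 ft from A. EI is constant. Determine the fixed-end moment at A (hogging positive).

Take the two fixed-end moments M_A, M_B as redundants; the released structure is the simple span AB.
End rotations of the released simple span under the applied load (×1/EI):
  at A: UDL 22.25: wL³/(24EI) = 675.8/EI
  at B: UDL 22.25: wL³/(24EI) = 675.8/EI
  at A: point load 80.5 at a = 1.8: Pab(L + b)/(6LEI) = 313/EI
  at B: point load 80.5 at a = 1.8: Pab(L + a)/(6LEI) = 208.7/EI
  θ_A0 = 988.8/EI,  θ_B0 = 884.5/EI
Flexibility coefficients: a unit moment at one end gives L/(3EI) there and L/(6EI) at the far end, so f₁₁ = f₂₂ = 3/EI and f₁₂ = f₂₁ = 1.5/EI.
Compatibility — zero rotation at each built-in end:
  3 M_A + 1.5 M_B = 988.8
  1.5 M_A + 3 M_B = 884.5
Solving the pair gives M_A = 242.9 kip·ft and M_B = 173.4 kip·ft (hogging).

M_A = 242.9 kip·ft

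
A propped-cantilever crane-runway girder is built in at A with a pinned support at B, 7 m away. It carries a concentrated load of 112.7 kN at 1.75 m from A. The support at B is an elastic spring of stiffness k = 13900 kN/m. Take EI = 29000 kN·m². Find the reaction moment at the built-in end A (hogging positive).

Take the reaction at B as the redundant and release it; the primary structure is a cantilever fixed at A.
Free-end deflection of the primary structure under the applied loading (downward +):
  point load 112.7 at a = 1.75: Pa²(3L − a)/(6EI) = 1107/EI
Flexibility coefficient — unit upward force at B: δ_{BB} = L³/(3EI) = 114.3/EI.
With EI = 29000 kN·m²: δ_0 = 0.038184 m and δ_{BB} = 0.003943 m/kN.
Compatibility — the spring shortens by R_B/k under the reaction it provides: δ_0 − R_B·δ_{BB} = R_B/k. With 1/k = 0.000072 m/kN, R_B = δ_0 / (δ_{BB} + 1/k) = 0.038184 / (0.003943 + 0.000072) = 9.512 kN.
Moment equilibrium about A: M_A = Σ(load moments about A) − R_B·L = 197.2 − 9.512×7 = 130.6 kN·m.

M_A = 130.6 kN·m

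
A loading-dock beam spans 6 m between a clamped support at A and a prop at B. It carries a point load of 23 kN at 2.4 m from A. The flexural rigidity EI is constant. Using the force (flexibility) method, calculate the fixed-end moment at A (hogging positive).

Release the roller at B. Primary structure: cantilever fixed at A.
Downward deflection at the released point B due to the loads:
  point load 23 at a = 2.4: Pa²(3L − a)/(6EI) = 344.4/EI
Flexibility coefficient — unit upward force at B: δ_{BB} = L³/(3EI) = 72/EI.
The prop prevents deflection at B: R_B = δ_0/δ_{BB} = 344.4/72 = 4.784 kN.
Moment equilibrium about A: M_A = Σ(load moments about A) − R_B·L = 55.2 − 4.784×6 = 26.5 kN·m.

M_A = 26.5 kN·m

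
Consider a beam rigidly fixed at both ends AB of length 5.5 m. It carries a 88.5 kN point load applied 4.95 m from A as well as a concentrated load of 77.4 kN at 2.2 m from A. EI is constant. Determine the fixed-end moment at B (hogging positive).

M_B = 80.29 kN·m

Take the two fixed-end moments M_A, M_B as redundants; the released structure is the simple span AB.
End rotations of the released simple span under the applied load (×1/EI):
  at A: point load 88.5 at a = 4.95: Pab(L + b)/(6LEI) = 44.17/EI
  at B: point load 88.5 at a = 4.95: Pab(L + a)/(6LEI) = 76.3/EI
  at A: point load 77.4 at a = 2.2: Pab(L + b)/(6LEI) = 149.8/EI
  at B: point load 77.4 at a = 2.2: Pab(L + a)/(6LEI) = 131.1/EI
  θ_A0 = 194/EI,  θ_B0 = 207.4/EI
Flexibility coefficients: a unit moment at one end gives L/(3EI) there and L/(6EI) at the far end, so f₁₁ = f₂₂ = 1.833/EI and f₁₂ = f₂₁ = 0.9167/EI.
Compatibility — zero rotation at each built-in end:
  1.833 M_A + 0.9167 M_B = 194
  0.9167 M_A + 1.833 M_B = 207.4
Solving the pair gives M_A = 65.68 kN·m and M_B = 80.29 kN·m (hogging).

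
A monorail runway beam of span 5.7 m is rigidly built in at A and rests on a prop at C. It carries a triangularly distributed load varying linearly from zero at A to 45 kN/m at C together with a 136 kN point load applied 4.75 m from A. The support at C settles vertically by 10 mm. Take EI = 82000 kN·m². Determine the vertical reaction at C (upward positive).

Remove the prop at C; the released (primary) structure is a cantilever built in at A.
Deflection at C on the released cantilever, summing each load's contribution:
  triangular load, peak 45 at the free end: 11w₀L⁴/(120EI) = 4354/EI
  point load 136 at a = 4.75: Pa²(3L − a)/(6EI) = 6316/EI
  δ_0 = 10670/EI
Tip deflection under a unit load at C: L³/(3EI) = 61.73/EI.
With EI = 82000 kN·m²: δ_0 = 0.13013 m and δ_{CC} = 0.000753 m/kN.
Compatibility — the beam at C must follow the support down by 0.01 m: δ_0 − R_C·δ_{CC} = 0.01, so R_C = (0.13013 − 0.01)/0.000753 = 159.6 kN.

R_C = 159.6 kN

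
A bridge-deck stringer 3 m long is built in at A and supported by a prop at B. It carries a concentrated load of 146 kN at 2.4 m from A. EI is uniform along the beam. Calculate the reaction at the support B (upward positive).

Release the roller at B. Primary structure: cantilever fixed at A.
Free-end deflection of the primary structure under the applied loading (downward +):
  point load 146 at a = 2.4: Pa²(3L − a)/(6EI) = 925.1/EI
Flexibility coefficient — unit upward force at B: δ_{BB} = L³/(3EI) = 9/EI.
Compatibility at B: δ_0 − R_B·δ_{BB} = 0, so R_B = 925.1/9 = 102.8 kN.

R_B = 102.8 kN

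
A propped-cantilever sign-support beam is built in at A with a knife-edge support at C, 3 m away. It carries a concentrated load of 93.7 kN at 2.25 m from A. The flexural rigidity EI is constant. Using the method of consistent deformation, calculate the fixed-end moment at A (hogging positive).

Choose R_C as the redundant. The primary structure is the cantilever fixed at A.
Deflection at C on the released cantilever, summing each load's contribution:
  point load 93.7 at a = 2.25: Pa²(3L − a)/(6EI) = 533.7/EI
Tip deflection under a unit load at C: L³/(3EI) = 9/EI.
Compatibility at C: δ_0 − R_C·δ_{CC} = 0, so R_C = 533.7/9 = 59.29 kN.
Moment equilibrium about A: M_A = Σ(load moments about A) − R_C·L = 210.8 − 59.29×3 = 32.94 kN·m.

M_A = 32.94 kN·m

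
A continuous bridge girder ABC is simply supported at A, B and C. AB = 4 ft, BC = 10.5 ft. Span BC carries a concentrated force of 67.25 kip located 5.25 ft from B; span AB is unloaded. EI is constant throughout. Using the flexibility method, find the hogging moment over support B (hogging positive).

Take M_B as the redundant. Released structure: two simple spans AB and BC with a hinge at B.
Discontinuity in slope at B on the released structure — sum the simple-span end rotations:
  span BC: point load 67.25 at a = 5.25: Pab(L + b)/(6LEI) = 463.4/EI
  relative rotation θ_0 = (0 + 463.4)/EI = 463.4/EI
A unit hogging moment at B produces rotation L₁/(3EI) + L₂/(3EI) = 4.833/EI.
Compatibility: M_B·(L₁+L₂)/(3EI) = θ_0, giving M_B = 95.87 kip·ft (hogging).

M_B = 95.87 kip·ft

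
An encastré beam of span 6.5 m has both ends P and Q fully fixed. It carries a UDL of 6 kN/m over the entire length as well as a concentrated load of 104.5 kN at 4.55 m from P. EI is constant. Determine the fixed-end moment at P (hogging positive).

M_P = 63.92 kN·m

Take the two fixed-end moments M_P, M_Q as redundants; the released structure is the simple span PQ.
On the primary (simply-supported) span, the end slopes from the loading are:
  at P: UDL 6: wL³/(24EI) = 68.66/EI
  at Q: UDL 6: wL³/(24EI) = 68.66/EI
  at P: point load 104.5 at a = 4.55: Pab(L + b)/(6LEI) = 200.9/EI
  at Q: point load 104.5 at a = 4.55: Pab(L + a)/(6LEI) = 262.7/EI
  θ_P0 = 269.5/EI,  θ_Q0 = 331.4/EI
Flexibility coefficients: a unit moment at one end gives L/(3EI) there and L/(6EI) at the far end, so f₁₁ = f₂₂ = 2.167/EI and f₁₂ = f₂₁ = 1.083/EI.
Compatibility — zero rotation at each built-in end:
  2.167 M_P + 1.083 M_Q = 269.5
  1.083 M_P + 2.167 M_Q = 331.4
Solving the pair gives M_P = 63.92 kN·m and M_Q = 121 kN·m (hogging).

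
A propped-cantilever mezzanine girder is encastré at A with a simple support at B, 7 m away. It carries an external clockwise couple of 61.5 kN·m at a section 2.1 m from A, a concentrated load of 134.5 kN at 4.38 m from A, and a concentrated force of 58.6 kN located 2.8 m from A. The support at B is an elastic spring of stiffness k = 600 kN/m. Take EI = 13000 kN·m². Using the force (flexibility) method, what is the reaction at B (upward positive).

R_B = 68.45 kN

Remove the prop at B; the released (primary) structure is a cantilever built in at A.
Free-end deflection of the primary structure under the applied loading (downward +):
  clockwise couple 61.5 at a = 2.1: M₀a(2L − a)/(2EI) = 768.4/EI
  point load 134.5 at a = 4.38: Pa²(3L − a)/(6EI) = 7147/EI
  point load 58.6 at a = 2.8: Pa²(3L − a)/(6EI) = 1394/EI
  δ_0 = 9309/EI
Tip deflection under a unit load at B: L³/(3EI) = 114.3/EI.
With EI = 13000 kN·m²: δ_0 = 0.71611 m and δ_{BB} = 0.008795 m/kN.
Compatibility — the spring shortens by R_B/k under the reaction it provides: δ_0 − R_B·δ_{BB} = R_B/k. With 1/k = 0.001667 m/kN, R_B = δ_0 / (δ_{BB} + 1/k) = 0.71611 / (0.008795 + 0.001667) = 68.45 kN.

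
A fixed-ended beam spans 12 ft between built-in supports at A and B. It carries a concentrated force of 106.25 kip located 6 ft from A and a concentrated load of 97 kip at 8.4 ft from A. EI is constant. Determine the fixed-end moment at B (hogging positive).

M_B = 330.5 kip·ft

Release both end moments; the primary structure is a simply-supported span AB with redundants M_A and M_B.
On the primary (simply-supported) span, the end slopes from the loading are:
  at A: point load 106.25 at a = 6: Pab(L + b)/(6LEI) = 956.2/EI
  at B: point load 106.25 at a = 6: Pab(L + a)/(6LEI) = 956.2/EI
  at A: point load 97 at a = 8.4: Pab(L + b)/(6LEI) = 635.5/EI
  at B: point load 97 at a = 8.4: Pab(L + a)/(6LEI) = 831.1/EI
  θ_A0 = 1592/EI,  θ_B0 = 1787/EI
Flexibility coefficients: a unit moment at one end gives L/(3EI) there and L/(6EI) at the far end, so f₁₁ = f₂₂ = 4/EI and f₁₂ = f₂₁ = 2/EI.
Compatibility — zero rotation at each built-in end:
  4 M_A + 2 M_B = 1592
  2 M_A + 4 M_B = 1787
Solving the pair gives M_A = 232.7 kip·ft and M_B = 330.5 kip·ft (hogging).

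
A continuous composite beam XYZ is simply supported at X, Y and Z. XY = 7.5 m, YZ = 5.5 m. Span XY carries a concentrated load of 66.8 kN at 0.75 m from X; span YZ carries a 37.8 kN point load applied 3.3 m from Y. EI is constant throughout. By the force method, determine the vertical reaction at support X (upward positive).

Insert a hinge at Y; M_Y is the redundant, and each span becomes simply supported.
Rotations at Y on the released spans (each span's end-slope, ×1/EI):
  span XY: point load 66.8 at a = 0.75: Pab(L + a)/(6LEI) = 62/EI
  span YZ: point load 37.8 at a = 3.3: Pab(L + b)/(6LEI) = 64.03/EI
  relative rotation θ_0 = (62 + 64.03)/EI = 126/EI
A unit hogging moment at Y produces rotation L₁/(3EI) + L₂/(3EI) = 4.333/EI.
Slope continuity at Y: θ_0 = M_Y·4.333/EI, so M_Y = 126/4.333 = 29.08 kN·m (hogging).
Span XY, ΣM about X with M_Y applied at Y: R_Y^{XY}·7.5 = 50.1 + 29.08, so R_Y^{XY} = 10.56 kN and R_X = 66.8 − 10.56 = 56.24 kN.

R_X = 56.24 kN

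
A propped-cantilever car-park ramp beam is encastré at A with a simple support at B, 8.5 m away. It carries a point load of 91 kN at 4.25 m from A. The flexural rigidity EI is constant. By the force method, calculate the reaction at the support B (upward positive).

Release the roller at B. Primary structure: cantilever fixed at A.
Primary-structure tip deflection at B by superposition:
  point load 91 at a = 4.25: Pa²(3L − a)/(6EI) = 5821/EI
Flexibility coefficient — unit upward force at B: δ_{BB} = L³/(3EI) = 204.7/EI.
The prop prevents deflection at B: R_B = δ_0/δ_{BB} = 5821/204.7 = 28.44 kN.

R_B = 28.44 kN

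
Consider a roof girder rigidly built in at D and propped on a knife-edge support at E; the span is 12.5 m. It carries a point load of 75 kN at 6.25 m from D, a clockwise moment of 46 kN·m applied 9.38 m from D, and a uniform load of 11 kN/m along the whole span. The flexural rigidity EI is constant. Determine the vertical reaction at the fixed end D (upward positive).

R_D = 132.3 kN

Take the reaction at E as the redundant and release it; the primary structure is a cantilever fixed at D.
Free-end deflection of the primary structure under the applied loading (downward +):
  point load 75 at a = 6.25: Pa²(3L − a)/(6EI) = 15259/EI
  clockwise couple 46 at a = 9.38: M₀a(2L − a)/(2EI) = 3370/EI
  UDL 11: wL⁴/(8EI) = 33569/EI
  δ_0 = 52198/EI
Tip deflection under a unit load at E: L³/(3EI) = 651/EI.
The prop prevents deflection at E: R_E = δ_0/δ_{EE} = 52198/651 = 80.18 kN.
Vertical equilibrium: R_D = ΣP − R_E = 212.5 − 80.18 = 132.3 kN.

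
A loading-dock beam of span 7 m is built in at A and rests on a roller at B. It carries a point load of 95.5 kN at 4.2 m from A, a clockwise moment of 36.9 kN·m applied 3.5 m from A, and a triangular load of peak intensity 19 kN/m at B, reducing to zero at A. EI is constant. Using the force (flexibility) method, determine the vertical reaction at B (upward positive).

R_B = 83.76 kN

Release the roller at B. Primary structure: cantilever fixed at A.
Downward deflection at the released point B due to the loads:
  point load 95.5 at a = 4.2: Pa²(3L − a)/(6EI) = 4717/EI
  clockwise couple 36.9 at a = 3.5: M₀a(2L − a)/(2EI) = 678/EI
  triangular load, peak 19 at the free end: 11w₀L⁴/(120EI) = 4182/EI
  δ_0 = 9577/EI
Flexibility coefficient — unit upward force at B: δ_{BB} = L³/(3EI) = 114.3/EI.
Compatibility at B: δ_0 − R_B·δ_{BB} = 0, so R_B = 9577/114.3 = 83.76 kN.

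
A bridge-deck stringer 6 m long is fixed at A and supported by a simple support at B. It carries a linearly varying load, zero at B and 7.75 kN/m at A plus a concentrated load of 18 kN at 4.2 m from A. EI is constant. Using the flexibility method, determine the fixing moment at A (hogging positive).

Remove the prop at B; the released (primary) structure is a cantilever built in at A.
Deflection at B on the released cantilever, summing each load's contribution:
  triangular load, peak 7.75 at the fixed end: w₀L⁴/(30EI) = 334.8/EI
  point load 18 at a = 4.2: Pa²(3L − a)/(6EI) = 730.3/EI
  δ_0 = 1065/EI
Flexibility coefficient — unit upward force at B: δ_{BB} = L³/(3EI) = 72/EI.
Compatibility at B: δ_0 − R_B·δ_{BB} = 0, so R_B = 1065/72 = 14.79 kN.
Moment equilibrium about A: M_A = Σ(load moments about A) − R_B·L = 122.1 − 14.79×6 = 33.34 kN·m.

M_A = 33.34 kN·m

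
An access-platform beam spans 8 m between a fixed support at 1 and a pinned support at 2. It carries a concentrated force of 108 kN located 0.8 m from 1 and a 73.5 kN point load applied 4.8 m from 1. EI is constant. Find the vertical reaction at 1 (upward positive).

R_1 = 148.2 kN

Release the roller at 2. Primary structure: cantilever fixed at 1.
Free-end deflection of the primary structure under the applied loading (downward +):
  point load 108 at a = 0.8: Pa²(3L − a)/(6EI) = 267.3/EI
  point load 73.5 at a = 4.8: Pa²(3L − a)/(6EI) = 5419/EI
  δ_0 = 5686/EI
Flexibility coefficient — unit upward force at 2: δ_{22} = L³/(3EI) = 170.7/EI.
The prop prevents deflection at 2: R_2 = δ_0/δ_{22} = 5686/170.7 = 33.32 kN.
Vertical equilibrium: R_1 = ΣP − R_2 = 181.5 − 33.32 = 148.2 kN.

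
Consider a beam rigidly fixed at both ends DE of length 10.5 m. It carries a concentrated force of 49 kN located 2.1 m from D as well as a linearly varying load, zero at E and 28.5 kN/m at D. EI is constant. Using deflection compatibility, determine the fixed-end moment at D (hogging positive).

Take the two fixed-end moments M_D, M_E as redundants; the released structure is the simple span DE.
Simple-span end rotations at D and E under the given loads:
  at D: point load 49 at a = 2.1: Pab(L + b)/(6LEI) = 259.3/EI
  at E: point load 49 at a = 2.1: Pab(L + a)/(6LEI) = 172.9/EI
  at D: triangular load, peak 28.5: w₀L³/(45EI) = 733.2/EI
  at E: triangular load, peak 28.5: 7w₀L³/(360EI) = 641.5/EI
  θ_D0 = 992.5/EI,  θ_E0 = 814.4/EI
Flexibility coefficients: a unit moment at one end gives L/(3EI) there and L/(6EI) at the far end, so f₁₁ = f₂₂ = 3.5/EI and f₁₂ = f₂₁ = 1.75/EI.
Compatibility — zero rotation at each built-in end:
  3.5 M_D + 1.75 M_E = 992.5
  1.75 M_D + 3.5 M_E = 814.4
Solving the pair gives M_D = 223 kN·m and M_E = 121.2 kN·m (hogging).

M_D = 223 kN·m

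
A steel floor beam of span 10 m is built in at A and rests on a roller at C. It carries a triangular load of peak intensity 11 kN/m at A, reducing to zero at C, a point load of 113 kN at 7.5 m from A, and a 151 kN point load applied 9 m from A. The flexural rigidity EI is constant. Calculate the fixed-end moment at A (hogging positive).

M_A = 280.5 kN·m

Choose R_C as the redundant. The primary structure is the cantilever fixed at A.
Deflection at C on the released cantilever, summing each load's contribution:
  triangular load, peak 11 at the fixed end: w₀L⁴/(30EI) = 3667/EI
  point load 113 at a = 7.5: Pa²(3L − a)/(6EI) = 23836/EI
  point load 151 at a = 9: Pa²(3L − a)/(6EI) = 42808/EI
  δ_0 = 70311/EI
Flexibility coefficient — unit upward force at C: δ_{CC} = L³/(3EI) = 333.3/EI.
The prop prevents deflection at C: R_C = δ_0/δ_{CC} = 70311/333.3 = 210.9 kN.
Moment equilibrium about A: M_A = Σ(load moments about A) − R_C·L = 2390 − 210.9×10 = 280.5 kN·m.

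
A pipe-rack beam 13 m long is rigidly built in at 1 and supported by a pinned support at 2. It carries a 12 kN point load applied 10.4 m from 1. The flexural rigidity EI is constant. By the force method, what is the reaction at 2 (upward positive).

R_2 = 8.448 kN

Remove the prop at 2; the released (primary) structure is a cantilever built in at 1.
Deflection at 2 on the released cantilever, summing each load's contribution:
  point load 12 at a = 10.4: Pa²(3L − a)/(6EI) = 6187/EI
Flexibility coefficient — unit upward force at 2: δ_{22} = L³/(3EI) = 732.3/EI.
Compatibility at 2: δ_0 − R_2·δ_{22} = 0, so R_2 = 6187/732.3 = 8.448 kN.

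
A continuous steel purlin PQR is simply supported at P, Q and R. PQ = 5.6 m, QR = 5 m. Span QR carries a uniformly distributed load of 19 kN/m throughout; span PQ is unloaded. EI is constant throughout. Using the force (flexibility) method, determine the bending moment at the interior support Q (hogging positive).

Insert a hinge at Q; M_Q is the redundant, and each span becomes simply supported.
Rotations at Q on the released spans (each span's end-slope, ×1/EI):
  span QR: UDL 19: wL³/(24EI) = 98.96/EI
  relative rotation θ_0 = (0 + 98.96)/EI = 98.96/EI
A unit hogging moment at Q produces rotation L₁/(3EI) + L₂/(3EI) = 3.533/EI.
Slope continuity at Q: θ_0 = M_Q·3.533/EI, so M_Q = 98.96/3.533 = 28.01 kN·m (hogging).

M_Q = 28.01 kN·m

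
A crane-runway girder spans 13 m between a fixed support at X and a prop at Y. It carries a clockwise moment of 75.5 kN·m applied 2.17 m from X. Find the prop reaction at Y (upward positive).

R_Y = 2.666 kN

Choose R_Y as the redundant. The primary structure is the cantilever fixed at X.
Primary-structure tip deflection at Y by superposition:
  clockwise couple 75.5 at a = 2.17: M₀a(2L − a)/(2EI) = 1952/EI
Flexibility coefficient — unit upward force at Y: δ_{YY} = L³/(3EI) = 732.3/EI.
The prop prevents deflection at Y: R_Y = δ_0/δ_{YY} = 1952/732.3 = 2.666 kN.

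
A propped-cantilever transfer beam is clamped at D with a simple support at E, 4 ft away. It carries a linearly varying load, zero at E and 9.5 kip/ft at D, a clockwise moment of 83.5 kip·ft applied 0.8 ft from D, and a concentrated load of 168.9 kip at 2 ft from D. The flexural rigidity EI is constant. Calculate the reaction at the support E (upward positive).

R_E = 67.85 kip

Take the reaction at E as the redundant and release it; the primary structure is a cantilever fixed at D.
Deflection at E on the released cantilever, summing each load's contribution:
  triangular load, peak 9.5 at the fixed end: w₀L⁴/(30EI) = 81.07/EI
  clockwise couple 83.5 at a = 0.8: M₀a(2L − a)/(2EI) = 240.5/EI
  point load 168.9 at a = 2: Pa²(3L − a)/(6EI) = 1126/EI
  δ_0 = 1448/EI
Flexibility coefficient — unit upward force at E: δ_{EE} = L³/(3EI) = 21.33/EI.
The prop prevents deflection at E: R_E = δ_0/δ_{EE} = 1448/21.33 = 67.85 kip.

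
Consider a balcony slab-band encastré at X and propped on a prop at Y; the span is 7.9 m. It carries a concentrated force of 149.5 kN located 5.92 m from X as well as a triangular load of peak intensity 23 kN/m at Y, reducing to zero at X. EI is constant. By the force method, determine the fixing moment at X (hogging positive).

M_X = 222.4 kN·m

Choose R_Y as the redundant. The primary structure is the cantilever fixed at X.
Deflection at Y on the released cantilever, summing each load's contribution:
  point load 149.5 at a = 5.92: Pa²(3L − a)/(6EI) = 15526/EI
  triangular load, peak 23 at the free end: 11w₀L⁴/(120EI) = 8212/EI
  δ_0 = 23738/EI
Flexibility coefficient — unit upward force at Y: δ_{YY} = L³/(3EI) = 164.3/EI.
Compatibility at Y: δ_0 − R_Y·δ_{YY} = 0, so R_Y = 23738/164.3 = 144.4 kN.
Moment equilibrium about X: M_X = Σ(load moments about X) − R_Y·L = 1364 − 144.4×7.9 = 222.4 kN·m.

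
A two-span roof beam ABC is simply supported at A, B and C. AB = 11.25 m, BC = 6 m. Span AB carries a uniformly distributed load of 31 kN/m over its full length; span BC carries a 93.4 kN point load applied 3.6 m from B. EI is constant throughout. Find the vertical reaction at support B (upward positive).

R_B = 301.8 kN

Take M_B as the redundant. Released structure: two simple spans AB and BC with a hinge at B.
Rotations at B on the released spans (each span's end-slope, ×1/EI):
  span AB: UDL 31: wL³/(24EI) = 1839/EI
  span BC: point load 93.4 at a = 3.6: Pab(L + b)/(6LEI) = 188.3/EI
  relative rotation θ_0 = (1839 + 188.3)/EI = 2027/EI
A unit hogging moment at B produces rotation L₁/(3EI) + L₂/(3EI) = 5.75/EI.
Slope continuity at B: θ_0 = M_B·5.75/EI, so M_B = 2027/5.75 = 352.6 kN·m (hogging).
Span AB, ΣM about A with M_B applied at B: R_B^{AB}·11.25 = 1962 + 352.6, so R_B^{AB} = 205.7 kN and R_A = 348.8 − 205.7 = 143 kN.
Span BC, ΣM about C: R_B^{BC}·6 = 224.2 + 352.6, so R_B^{BC} = 96.13 kN and R_C = 93.4 − 96.13 = -2.725 kN.
R_B = 205.7 + 96.13 = 301.8 kN.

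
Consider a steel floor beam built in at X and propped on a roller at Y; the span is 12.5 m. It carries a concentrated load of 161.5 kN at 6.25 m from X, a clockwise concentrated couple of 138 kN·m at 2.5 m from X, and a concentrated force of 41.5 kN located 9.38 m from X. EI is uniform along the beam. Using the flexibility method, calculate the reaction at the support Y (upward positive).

Release the roller at Y. Primary structure: cantilever fixed at X.
Downward deflection at the released point Y due to the loads:
  point load 161.5 at a = 6.25: Pa²(3L − a)/(6EI) = 32857/EI
  clockwise couple 138 at a = 2.5: M₀a(2L − a)/(2EI) = 3881/EI
  point load 41.5 at a = 9.38: Pa²(3L − a)/(6EI) = 17113/EI
  δ_0 = 53851/EI
Tip deflection under a unit load at Y: L³/(3EI) = 651/EI.
Compatibility at Y: δ_0 − R_Y·δ_{YY} = 0, so R_Y = 53851/651 = 82.72 kN.

R_Y = 82.72 kN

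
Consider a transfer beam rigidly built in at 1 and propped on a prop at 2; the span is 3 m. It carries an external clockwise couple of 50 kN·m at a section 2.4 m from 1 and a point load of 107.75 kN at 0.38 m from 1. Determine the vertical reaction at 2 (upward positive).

Take the reaction at 2 as the redundant and release it; the primary structure is a cantilever fixed at 1.
Free-end deflection of the primary structure under the applied loading (downward +):
  clockwise couple 50 at a = 2.4: M₀a(2L − a)/(2EI) = 216/EI
  point load 107.75 at a = 0.38: Pa²(3L − a)/(6EI) = 22.35/EI
  δ_0 = 238.4/EI
Tip deflection under a unit load at 2: L³/(3EI) = 9/EI.
Compatibility at 2: δ_0 − R_2·δ_{22} = 0, so R_2 = 238.4/9 = 26.48 kN.

R_2 = 26.48 kN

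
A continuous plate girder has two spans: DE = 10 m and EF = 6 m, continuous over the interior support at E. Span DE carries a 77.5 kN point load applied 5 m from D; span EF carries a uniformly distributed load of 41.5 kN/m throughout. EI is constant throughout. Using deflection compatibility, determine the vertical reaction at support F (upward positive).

Release continuity at E by inserting a hinge; the redundant is the internal moment M_E. The primary structure is two simply-supported spans DE and EF.
Rotations at E on the released spans (each span's end-slope, ×1/EI):
  span DE: point load 77.5 at a = 5: Pab(L + a)/(6LEI) = 484.4/EI
  span EF: UDL 41.5: wL³/(24EI) = 373.5/EI
  relative rotation θ_0 = (484.4 + 373.5)/EI = 857.9/EI
A unit hogging moment at E produces rotation L₁/(3EI) + L₂/(3EI) = 5.333/EI.
Compatibility: M_E·(L₁+L₂)/(3EI) = θ_0, giving M_E = 160.9 kN·m (hogging).
Span EF, ΣM about F: R_E^{EF}·6 = 747 + 160.9, so R_E^{EF} = 151.3 kN and R_F = 249 − 151.3 = 97.69 kN.

R_F = 97.69 kN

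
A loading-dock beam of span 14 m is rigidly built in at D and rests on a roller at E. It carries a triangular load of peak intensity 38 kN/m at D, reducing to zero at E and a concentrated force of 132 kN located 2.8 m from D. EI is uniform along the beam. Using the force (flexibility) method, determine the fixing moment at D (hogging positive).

M_D = 762.6 kN·m

Remove the prop at E; the released (primary) structure is a cantilever built in at D.
Deflection at E on the released cantilever, summing each load's contribution:
  triangular load, peak 38 at the fixed end: w₀L⁴/(30EI) = 48660/EI
  point load 132 at a = 2.8: Pa²(3L − a)/(6EI) = 6761/EI
  δ_0 = 55421/EI
Tip deflection under a unit load at E: L³/(3EI) = 914.7/EI.
The prop prevents deflection at E: R_E = δ_0/δ_{EE} = 55421/914.7 = 60.59 kN.
Moment equilibrium about D: M_D = Σ(load moments about D) − R_E·L = 1611 − 60.59×14 = 762.6 kN·m.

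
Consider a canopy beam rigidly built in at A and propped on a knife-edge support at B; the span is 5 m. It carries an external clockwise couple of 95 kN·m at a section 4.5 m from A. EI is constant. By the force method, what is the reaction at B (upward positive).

R_B = 28.21 kN

Choose R_B as the redundant. The primary structure is the cantilever fixed at A.
Downward deflection at the released point B due to the loads:
  clockwise couple 95 at a = 4.5: M₀a(2L − a)/(2EI) = 1176/EI
Flexibility coefficient — unit upward force at B: δ_{BB} = L³/(3EI) = 41.67/EI.
The prop prevents deflection at B: R_B = δ_0/δ_{BB} = 1176/41.67 = 28.21 kN.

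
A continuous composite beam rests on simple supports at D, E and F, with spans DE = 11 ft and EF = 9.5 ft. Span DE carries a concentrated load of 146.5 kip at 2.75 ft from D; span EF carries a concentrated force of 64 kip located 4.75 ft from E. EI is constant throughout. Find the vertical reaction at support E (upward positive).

R_E = 98.87 kip

Release continuity at E by inserting a hinge; the redundant is the internal moment M_E. The primary structure is two simply-supported spans DE and EF.
End slopes at the hinge E, treating each span as simply supported:
  span DE: point load 146.5 at a = 2.75: Pab(L + a)/(6LEI) = 692.4/EI
  span EF: point load 64 at a = 4.75: Pab(L + b)/(6LEI) = 361/EI
  relative rotation θ_0 = (692.4 + 361)/EI = 1053/EI
A unit hogging moment at E produces rotation L₁/(3EI) + L₂/(3EI) = 6.833/EI.
Slope continuity at E: θ_0 = M_E·6.833/EI, so M_E = 1053/6.833 = 154.2 kip·ft (hogging).
Span DE, ΣM about D with M_E applied at E: R_E^{DE}·11 = 402.9 + 154.2, so R_E^{DE} = 50.64 kip and R_D = 146.5 − 50.64 = 95.86 kip.
Span EF, ΣM about F: R_E^{EF}·9.5 = 304 + 154.2, so R_E^{EF} = 48.23 kip and R_F = 64 − 48.23 = 15.77 kip.
R_E = 50.64 + 48.23 = 98.87 kip.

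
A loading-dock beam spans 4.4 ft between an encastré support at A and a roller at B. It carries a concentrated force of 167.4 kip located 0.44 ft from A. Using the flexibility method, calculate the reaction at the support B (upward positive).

R_B = 2.427 kip

Choose R_B as the redundant. The primary structure is the cantilever fixed at A.
Free-end deflection of the primary structure under the applied loading (downward +):
  point load 167.4 at a = 0.44: Pa²(3L − a)/(6EI) = 68.92/EI
Flexibility coefficient — unit upward force at B: δ_{BB} = L³/(3EI) = 28.39/EI.
The prop prevents deflection at B: R_B = δ_0/δ_{BB} = 68.92/28.39 = 2.427 kip.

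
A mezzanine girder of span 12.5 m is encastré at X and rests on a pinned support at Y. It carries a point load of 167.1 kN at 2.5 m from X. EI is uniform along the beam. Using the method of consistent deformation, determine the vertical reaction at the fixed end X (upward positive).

Remove the prop at Y; the released (primary) structure is a cantilever built in at X.
Primary-structure tip deflection at Y by superposition:
  point load 167.1 at a = 2.5: Pa²(3L − a)/(6EI) = 6092/EI
Flexibility coefficient — unit upward force at Y: δ_{YY} = L³/(3EI) = 651/EI.
Compatibility at Y: δ_0 − R_Y·δ_{YY} = 0, so R_Y = 6092/651 = 9.358 kN.
Vertical equilibrium: R_X = ΣP − R_Y = 167.1 − 9.358 = 157.7 kN.

R_X = 157.7 kN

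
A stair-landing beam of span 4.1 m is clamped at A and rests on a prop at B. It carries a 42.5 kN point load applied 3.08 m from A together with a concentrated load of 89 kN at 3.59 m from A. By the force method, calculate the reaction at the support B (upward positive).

R_B = 99.45 kN

Choose R_B as the redundant. The primary structure is the cantilever fixed at A.
Downward deflection at the released point B due to the loads:
  point load 42.5 at a = 3.08: Pa²(3L − a)/(6EI) = 619.5/EI
  point load 89 at a = 3.59: Pa²(3L − a)/(6EI) = 1665/EI
  δ_0 = 2285/EI
Tip deflection under a unit load at B: L³/(3EI) = 22.97/EI.
Compatibility at B: δ_0 − R_B·δ_{BB} = 0, so R_B = 2285/22.97 = 99.45 kN.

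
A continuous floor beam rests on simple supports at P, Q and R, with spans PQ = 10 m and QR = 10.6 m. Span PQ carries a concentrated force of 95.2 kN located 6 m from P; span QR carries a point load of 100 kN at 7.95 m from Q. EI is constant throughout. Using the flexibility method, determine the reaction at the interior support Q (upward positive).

Insert a hinge at Q; M_Q is the redundant, and each span becomes simply supported.
Rotations at Q on the released spans (each span's end-slope, ×1/EI):
  span PQ: point load 95.2 at a = 6: Pab(L + a)/(6LEI) = 609.3/EI
  span QR: point load 100 at a = 7.95: Pab(L + b)/(6LEI) = 438.9/EI
  relative rotation θ_0 = (609.3 + 438.9)/EI = 1048/EI
A unit hogging moment at Q produces rotation L₁/(3EI) + L₂/(3EI) = 6.867/EI.
Compatibility: M_Q·(L₁+L₂)/(3EI) = θ_0, giving M_Q = 152.6 kN·m (hogging).
Span PQ, ΣM about P with M_Q applied at Q: R_Q^{PQ}·10 = 571.2 + 152.6, so R_Q^{PQ} = 72.38 kN and R_P = 95.2 − 72.38 = 22.82 kN.
Span QR, ΣM about R: R_Q^{QR}·10.6 = 265 + 152.6, so R_Q^{QR} = 39.4 kN and R_R = 100 − 39.4 = 60.6 kN.
R_Q = 72.38 + 39.4 = 111.8 kN.

R_Q = 111.8 kN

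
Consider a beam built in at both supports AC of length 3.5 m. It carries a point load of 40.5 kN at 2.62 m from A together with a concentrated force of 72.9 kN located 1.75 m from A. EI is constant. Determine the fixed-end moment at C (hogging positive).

M_C = 51.86 kN·m

Take the two fixed-end moments M_A, M_C as redundants; the released structure is the simple span AC.
On the primary (simply-supported) span, the end slopes from the loading are:
  at A: point load 40.5 at a = 2.62: Pab(L + b)/(6LEI) = 19.48/EI
  at C: point load 40.5 at a = 2.62: Pab(L + a)/(6LEI) = 27.21/EI
  at A: point load 72.9 at a = 1.75: Pab(L + b)/(6LEI) = 55.81/EI
  at C: point load 72.9 at a = 1.75: Pab(L + a)/(6LEI) = 55.81/EI
  θ_A0 = 75.29/EI,  θ_C0 = 83.03/EI
Flexibility coefficients: a unit moment at one end gives L/(3EI) there and L/(6EI) at the far end, so f₁₁ = f₂₂ = 1.167/EI and f₁₂ = f₂₁ = 0.5833/EI.
Compatibility — zero rotation at each built-in end:
  1.167 M_A + 0.5833 M_C = 75.29
  0.5833 M_A + 1.167 M_C = 83.03
Solving the pair gives M_A = 38.6 kN·m and M_C = 51.86 kN·m (hogging).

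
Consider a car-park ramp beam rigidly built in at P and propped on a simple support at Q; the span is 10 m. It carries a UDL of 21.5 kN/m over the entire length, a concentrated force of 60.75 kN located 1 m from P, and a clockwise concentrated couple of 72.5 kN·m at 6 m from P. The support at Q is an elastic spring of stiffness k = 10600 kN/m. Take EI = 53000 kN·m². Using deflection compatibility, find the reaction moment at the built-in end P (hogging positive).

M_P = 315.2 kN·m

Choose R_Q as the redundant. The primary structure is the cantilever fixed at P.
Primary-structure tip deflection at Q by superposition:
  UDL 21.5: wL⁴/(8EI) = 26875/EI
  point load 60.75 at a = 1: Pa²(3L − a)/(6EI) = 293.6/EI
  clockwise couple 72.5 at a = 6: M₀a(2L − a)/(2EI) = 3045/EI
  δ_0 = 30214/EI
Flexibility coefficient — unit upward force at Q: δ_{QQ} = L³/(3EI) = 333.3/EI.
With EI = 53000 kN·m²: δ_0 = 0.57007 m and δ_{QQ} = 0.006289 m/kN.
Compatibility — the spring shortens by R_Q/k under the reaction it provides: δ_0 − R_Q·δ_{QQ} = R_Q/k. With 1/k = 0.000094 m/kN, R_Q = δ_0 / (δ_{QQ} + 1/k) = 0.57007 / (0.006289 + 0.000094) = 89.3 kN.
Moment equilibrium about P: M_P = Σ(load moments about P) − R_Q·L = 1208 − 89.3×10 = 315.2 kN·m.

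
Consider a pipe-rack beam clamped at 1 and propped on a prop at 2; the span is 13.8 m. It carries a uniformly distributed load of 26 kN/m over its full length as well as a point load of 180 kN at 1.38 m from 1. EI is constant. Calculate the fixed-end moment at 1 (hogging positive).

M_1 = 831.3 kN·m

Choose R_2 as the redundant. The primary structure is the cantilever fixed at 1.
Deflection at 2 on the released cantilever, summing each load's contribution:
  UDL 26: wL⁴/(8EI) = 117869/EI
  point load 180 at a = 1.38: Pa²(3L − a)/(6EI) = 2286/EI
  δ_0 = 120155/EI
Tip deflection under a unit load at 2: L³/(3EI) = 876/EI.
Compatibility at 2: δ_0 − R_2·δ_{22} = 0, so R_2 = 120155/876 = 137.2 kN.
Moment equilibrium about 1: M_1 = Σ(load moments about 1) − R_2·L = 2724 − 137.2×13.8 = 831.3 kN·m.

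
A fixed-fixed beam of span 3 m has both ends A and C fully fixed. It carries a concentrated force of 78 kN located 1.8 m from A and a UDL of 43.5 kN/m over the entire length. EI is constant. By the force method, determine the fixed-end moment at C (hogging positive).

M_C = 66.32 kN·m

Take the two fixed-end moments M_A, M_C as redundants; the released structure is the simple span AC.
Simple-span end rotations at A and C under the given loads:
  at A: point load 78 at a = 1.8: Pab(L + b)/(6LEI) = 39.31/EI
  at C: point load 78 at a = 1.8: Pab(L + a)/(6LEI) = 44.93/EI
  at A: UDL 43.5: wL³/(24EI) = 48.94/EI
  at C: UDL 43.5: wL³/(24EI) = 48.94/EI
  θ_A0 = 88.25/EI,  θ_C0 = 93.87/EI
Flexibility coefficients: a unit moment at one end gives L/(3EI) there and L/(6EI) at the far end, so f₁₁ = f₂₂ = 1/EI and f₁₂ = f₂₁ = 0.5/EI.
Compatibility — zero rotation at each built-in end:
  1 M_A + 0.5 M_C = 88.25
  0.5 M_A + 1 M_C = 93.87
Solving the pair gives M_A = 55.09 kN·m and M_C = 66.32 kN·m (hogging).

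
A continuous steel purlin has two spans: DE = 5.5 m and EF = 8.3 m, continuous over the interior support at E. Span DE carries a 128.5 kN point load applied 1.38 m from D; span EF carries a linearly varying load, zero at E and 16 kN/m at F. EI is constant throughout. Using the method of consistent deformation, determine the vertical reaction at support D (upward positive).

Release continuity at E by inserting a hinge; the redundant is the internal moment M_E. The primary structure is two simply-supported spans DE and EF.
Discontinuity in slope at E on the released structure — sum the simple-span end rotations:
  span DE: point load 128.5 at a = 1.38: Pab(L + a)/(6LEI) = 152.3/EI
  span EF: triangular load, peak 16: 7w₀L³/(360EI) = 177.9/EI
  relative rotation θ_0 = (152.3 + 177.9)/EI = 330.2/EI
A unit hogging moment at E produces rotation L₁/(3EI) + L₂/(3EI) = 4.6/EI.
Slope continuity at E: θ_0 = M_E·4.6/EI, so M_E = 330.2/4.6 = 71.78 kN·m (hogging).
Span DE, ΣM about D with M_E applied at E: R_E^{DE}·5.5 = 177.3 + 71.78, so R_E^{DE} = 45.29 kN and R_D = 128.5 − 45.29 = 83.21 kN.

R_D = 83.21 kN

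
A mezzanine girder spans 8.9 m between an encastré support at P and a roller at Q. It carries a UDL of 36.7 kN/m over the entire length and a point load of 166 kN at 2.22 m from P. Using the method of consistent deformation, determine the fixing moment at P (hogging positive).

Remove the prop at Q; the released (primary) structure is a cantilever built in at P.
Downward deflection at the released point Q due to the loads:
  UDL 36.7: wL⁴/(8EI) = 28783/EI
  point load 166 at a = 2.22: Pa²(3L − a)/(6EI) = 3338/EI
  δ_0 = 32121/EI
Tip deflection under a unit load at Q: L³/(3EI) = 235/EI.
Compatibility at Q: δ_0 − R_Q·δ_{QQ} = 0, so R_Q = 32121/235 = 136.7 kN.
Moment equilibrium about P: M_P = Σ(load moments about P) − R_Q·L = 1822 − 136.7×8.9 = 605.5 kN·m.

M_P = 605.5 kN·m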